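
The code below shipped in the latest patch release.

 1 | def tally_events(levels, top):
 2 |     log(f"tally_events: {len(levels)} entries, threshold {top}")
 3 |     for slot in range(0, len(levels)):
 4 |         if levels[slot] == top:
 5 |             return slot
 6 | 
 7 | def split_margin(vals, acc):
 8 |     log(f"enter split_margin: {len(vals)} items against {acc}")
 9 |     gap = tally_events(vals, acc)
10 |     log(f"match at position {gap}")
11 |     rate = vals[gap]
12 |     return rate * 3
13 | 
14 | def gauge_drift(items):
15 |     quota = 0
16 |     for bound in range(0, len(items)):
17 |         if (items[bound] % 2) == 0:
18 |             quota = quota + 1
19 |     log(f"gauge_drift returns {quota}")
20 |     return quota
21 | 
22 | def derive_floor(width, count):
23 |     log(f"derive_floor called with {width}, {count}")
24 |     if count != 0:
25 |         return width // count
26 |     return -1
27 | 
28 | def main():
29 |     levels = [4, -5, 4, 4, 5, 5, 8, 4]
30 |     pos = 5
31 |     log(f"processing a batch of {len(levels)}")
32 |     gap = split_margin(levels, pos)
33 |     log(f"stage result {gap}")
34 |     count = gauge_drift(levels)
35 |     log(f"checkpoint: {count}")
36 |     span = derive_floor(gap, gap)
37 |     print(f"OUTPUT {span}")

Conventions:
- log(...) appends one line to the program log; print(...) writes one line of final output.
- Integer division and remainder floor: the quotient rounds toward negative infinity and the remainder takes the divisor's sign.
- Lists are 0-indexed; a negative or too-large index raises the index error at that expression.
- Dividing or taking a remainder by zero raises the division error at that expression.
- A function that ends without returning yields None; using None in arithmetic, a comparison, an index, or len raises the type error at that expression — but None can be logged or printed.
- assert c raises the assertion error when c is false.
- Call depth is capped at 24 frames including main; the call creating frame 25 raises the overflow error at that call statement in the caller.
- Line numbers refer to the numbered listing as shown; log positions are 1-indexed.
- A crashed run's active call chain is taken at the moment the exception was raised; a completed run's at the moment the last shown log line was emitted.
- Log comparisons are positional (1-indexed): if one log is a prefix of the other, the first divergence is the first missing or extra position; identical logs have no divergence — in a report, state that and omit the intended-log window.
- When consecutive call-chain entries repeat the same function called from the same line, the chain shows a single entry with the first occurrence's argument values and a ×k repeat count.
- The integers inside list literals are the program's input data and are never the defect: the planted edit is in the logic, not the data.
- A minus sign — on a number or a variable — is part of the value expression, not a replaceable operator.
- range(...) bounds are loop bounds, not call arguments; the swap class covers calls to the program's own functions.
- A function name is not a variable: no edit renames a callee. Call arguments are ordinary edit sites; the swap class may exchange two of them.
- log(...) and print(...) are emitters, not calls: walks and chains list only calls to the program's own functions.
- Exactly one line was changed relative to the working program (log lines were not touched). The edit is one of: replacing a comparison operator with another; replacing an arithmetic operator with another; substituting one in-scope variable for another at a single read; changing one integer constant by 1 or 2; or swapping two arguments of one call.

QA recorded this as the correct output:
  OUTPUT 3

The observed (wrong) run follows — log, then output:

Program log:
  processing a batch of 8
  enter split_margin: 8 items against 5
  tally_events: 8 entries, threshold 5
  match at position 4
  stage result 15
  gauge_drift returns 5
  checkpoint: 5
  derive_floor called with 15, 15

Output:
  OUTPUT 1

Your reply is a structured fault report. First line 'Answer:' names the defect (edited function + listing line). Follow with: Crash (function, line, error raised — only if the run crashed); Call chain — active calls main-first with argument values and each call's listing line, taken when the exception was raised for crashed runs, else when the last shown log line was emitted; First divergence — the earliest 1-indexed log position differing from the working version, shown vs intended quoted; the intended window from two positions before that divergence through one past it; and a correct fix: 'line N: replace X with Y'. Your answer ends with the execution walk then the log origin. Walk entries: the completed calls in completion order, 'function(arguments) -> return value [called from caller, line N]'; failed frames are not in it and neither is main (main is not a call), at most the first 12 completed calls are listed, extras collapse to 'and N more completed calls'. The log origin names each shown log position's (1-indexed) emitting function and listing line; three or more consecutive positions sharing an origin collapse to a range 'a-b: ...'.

Answer: the defect is in main at line 36.
Key fact: Position 8 is the first bad log line: 'derive_floor called with 15, 15' should read 'derive_floor called with 15, 5'.
Call chain: main -> derive_floor(15, 15) (called at line 36).
First divergence: at position 8 the run shows 'derive_floor called with 15, 15' where the working version logs 'derive_floor called with 15, 5'.
Intended log window:
  6: gauge_drift returns 5
  7: checkpoint: 5
  8: derive_floor called with 15, 5
Execution walk:
  tally_events([4, -5, 4, 4, 5, 5, 8, 4], 5) -> 4  [called from split_margin, line 9]
  split_margin([4, -5, 4, 4, 5, 5, 8, 4], 5) -> 15  [called from main, line 32]
  gauge_drift([4, -5, 4, 4, 5, 5, 8, 4]) -> 5  [called from main, line 34]
  derive_floor(15, 15) -> 1  [called from main, line 36]
Log origins:
  1: from main, line 31
  2: from split_margin, line 8
  3: from tally_events, line 2
  4: from split_margin, line 10
  5: from main, line 33
  6: from gauge_drift, line 19
  7: from main, line 35
  8: from derive_floor, line 23
A correct fix: line 36: replace `derive_floor(gap, gap)` with `derive_floor(gap, count)`.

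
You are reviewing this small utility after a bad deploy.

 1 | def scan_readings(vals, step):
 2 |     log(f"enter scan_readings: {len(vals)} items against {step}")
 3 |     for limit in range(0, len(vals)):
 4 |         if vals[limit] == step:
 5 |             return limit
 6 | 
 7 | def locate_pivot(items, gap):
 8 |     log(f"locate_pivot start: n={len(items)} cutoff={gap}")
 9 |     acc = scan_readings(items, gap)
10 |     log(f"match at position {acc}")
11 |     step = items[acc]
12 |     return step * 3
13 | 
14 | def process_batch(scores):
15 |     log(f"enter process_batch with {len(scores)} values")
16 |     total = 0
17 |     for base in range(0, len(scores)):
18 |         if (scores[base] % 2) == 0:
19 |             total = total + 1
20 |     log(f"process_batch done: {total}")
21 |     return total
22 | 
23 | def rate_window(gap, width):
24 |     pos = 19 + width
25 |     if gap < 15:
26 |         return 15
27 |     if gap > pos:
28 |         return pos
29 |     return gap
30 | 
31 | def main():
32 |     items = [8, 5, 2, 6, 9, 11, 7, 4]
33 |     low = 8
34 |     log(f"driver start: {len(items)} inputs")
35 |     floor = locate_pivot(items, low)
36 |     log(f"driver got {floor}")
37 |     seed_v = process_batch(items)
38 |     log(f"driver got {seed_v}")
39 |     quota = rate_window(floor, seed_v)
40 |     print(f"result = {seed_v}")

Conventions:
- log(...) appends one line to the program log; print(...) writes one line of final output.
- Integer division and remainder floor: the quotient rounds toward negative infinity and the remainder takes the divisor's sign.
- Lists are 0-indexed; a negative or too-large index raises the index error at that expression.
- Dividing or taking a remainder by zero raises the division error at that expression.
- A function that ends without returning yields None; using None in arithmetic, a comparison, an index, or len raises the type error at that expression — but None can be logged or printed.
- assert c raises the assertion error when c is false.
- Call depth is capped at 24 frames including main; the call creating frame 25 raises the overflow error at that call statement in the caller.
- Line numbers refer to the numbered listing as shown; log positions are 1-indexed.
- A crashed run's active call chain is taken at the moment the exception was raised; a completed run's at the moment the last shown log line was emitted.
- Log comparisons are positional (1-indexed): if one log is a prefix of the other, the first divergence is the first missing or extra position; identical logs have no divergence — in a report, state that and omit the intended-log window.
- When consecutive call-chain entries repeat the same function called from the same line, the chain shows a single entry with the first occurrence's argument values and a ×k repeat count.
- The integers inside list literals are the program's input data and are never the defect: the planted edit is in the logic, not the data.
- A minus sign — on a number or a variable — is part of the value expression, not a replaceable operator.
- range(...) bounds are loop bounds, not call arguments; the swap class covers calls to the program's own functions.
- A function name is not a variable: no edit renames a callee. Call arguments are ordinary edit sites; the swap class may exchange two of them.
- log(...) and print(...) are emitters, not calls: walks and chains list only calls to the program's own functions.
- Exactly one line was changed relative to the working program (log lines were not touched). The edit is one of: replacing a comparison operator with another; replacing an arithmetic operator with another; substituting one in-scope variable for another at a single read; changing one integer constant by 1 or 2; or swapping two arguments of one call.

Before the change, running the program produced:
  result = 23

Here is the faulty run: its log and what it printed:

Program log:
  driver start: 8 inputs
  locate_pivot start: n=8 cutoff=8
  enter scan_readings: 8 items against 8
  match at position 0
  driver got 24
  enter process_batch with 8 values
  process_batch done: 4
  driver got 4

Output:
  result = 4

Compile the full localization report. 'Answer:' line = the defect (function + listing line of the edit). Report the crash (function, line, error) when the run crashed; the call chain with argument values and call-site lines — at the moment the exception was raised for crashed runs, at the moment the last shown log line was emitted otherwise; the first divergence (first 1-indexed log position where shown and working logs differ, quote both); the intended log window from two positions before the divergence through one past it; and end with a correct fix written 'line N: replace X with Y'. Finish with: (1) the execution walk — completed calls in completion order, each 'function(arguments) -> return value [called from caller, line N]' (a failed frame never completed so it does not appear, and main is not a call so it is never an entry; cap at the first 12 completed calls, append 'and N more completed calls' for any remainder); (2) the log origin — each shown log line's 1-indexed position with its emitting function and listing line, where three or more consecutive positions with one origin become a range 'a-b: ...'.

Answer: the defect is in main at line 40.
Key fact: The logs agree in full; only the final output differs.
Call chain: main.
First divergence: there is none — every log position agrees.
Execution walk:
  scan_readings([8, 5, 2, 6, 9, 11, 7, 4], 8) -> 0  [called from locate_pivot, line 9]
  locate_pivot([8, 5, 2, 6, 9, 11, 7, 4], 8) -> 24  [called from main, line 35]
  process_batch([8, 5, 2, 6, 9, 11, 7, 4]) -> 4  [called from main, line 37]
  rate_window(24, 4) -> 23  [called from main, line 39]
Log line origins:
  1: from main, line 34
  2: from locate_pivot, line 8
  3: from scan_readings, line 2
  4: from locate_pivot, line 10
  5: from main, line 36
  6: from process_batch, line 15
  7: from process_batch, line 20
  8: from main, line 38
A correct fix: line 40: replace `seed_v` with `quota`.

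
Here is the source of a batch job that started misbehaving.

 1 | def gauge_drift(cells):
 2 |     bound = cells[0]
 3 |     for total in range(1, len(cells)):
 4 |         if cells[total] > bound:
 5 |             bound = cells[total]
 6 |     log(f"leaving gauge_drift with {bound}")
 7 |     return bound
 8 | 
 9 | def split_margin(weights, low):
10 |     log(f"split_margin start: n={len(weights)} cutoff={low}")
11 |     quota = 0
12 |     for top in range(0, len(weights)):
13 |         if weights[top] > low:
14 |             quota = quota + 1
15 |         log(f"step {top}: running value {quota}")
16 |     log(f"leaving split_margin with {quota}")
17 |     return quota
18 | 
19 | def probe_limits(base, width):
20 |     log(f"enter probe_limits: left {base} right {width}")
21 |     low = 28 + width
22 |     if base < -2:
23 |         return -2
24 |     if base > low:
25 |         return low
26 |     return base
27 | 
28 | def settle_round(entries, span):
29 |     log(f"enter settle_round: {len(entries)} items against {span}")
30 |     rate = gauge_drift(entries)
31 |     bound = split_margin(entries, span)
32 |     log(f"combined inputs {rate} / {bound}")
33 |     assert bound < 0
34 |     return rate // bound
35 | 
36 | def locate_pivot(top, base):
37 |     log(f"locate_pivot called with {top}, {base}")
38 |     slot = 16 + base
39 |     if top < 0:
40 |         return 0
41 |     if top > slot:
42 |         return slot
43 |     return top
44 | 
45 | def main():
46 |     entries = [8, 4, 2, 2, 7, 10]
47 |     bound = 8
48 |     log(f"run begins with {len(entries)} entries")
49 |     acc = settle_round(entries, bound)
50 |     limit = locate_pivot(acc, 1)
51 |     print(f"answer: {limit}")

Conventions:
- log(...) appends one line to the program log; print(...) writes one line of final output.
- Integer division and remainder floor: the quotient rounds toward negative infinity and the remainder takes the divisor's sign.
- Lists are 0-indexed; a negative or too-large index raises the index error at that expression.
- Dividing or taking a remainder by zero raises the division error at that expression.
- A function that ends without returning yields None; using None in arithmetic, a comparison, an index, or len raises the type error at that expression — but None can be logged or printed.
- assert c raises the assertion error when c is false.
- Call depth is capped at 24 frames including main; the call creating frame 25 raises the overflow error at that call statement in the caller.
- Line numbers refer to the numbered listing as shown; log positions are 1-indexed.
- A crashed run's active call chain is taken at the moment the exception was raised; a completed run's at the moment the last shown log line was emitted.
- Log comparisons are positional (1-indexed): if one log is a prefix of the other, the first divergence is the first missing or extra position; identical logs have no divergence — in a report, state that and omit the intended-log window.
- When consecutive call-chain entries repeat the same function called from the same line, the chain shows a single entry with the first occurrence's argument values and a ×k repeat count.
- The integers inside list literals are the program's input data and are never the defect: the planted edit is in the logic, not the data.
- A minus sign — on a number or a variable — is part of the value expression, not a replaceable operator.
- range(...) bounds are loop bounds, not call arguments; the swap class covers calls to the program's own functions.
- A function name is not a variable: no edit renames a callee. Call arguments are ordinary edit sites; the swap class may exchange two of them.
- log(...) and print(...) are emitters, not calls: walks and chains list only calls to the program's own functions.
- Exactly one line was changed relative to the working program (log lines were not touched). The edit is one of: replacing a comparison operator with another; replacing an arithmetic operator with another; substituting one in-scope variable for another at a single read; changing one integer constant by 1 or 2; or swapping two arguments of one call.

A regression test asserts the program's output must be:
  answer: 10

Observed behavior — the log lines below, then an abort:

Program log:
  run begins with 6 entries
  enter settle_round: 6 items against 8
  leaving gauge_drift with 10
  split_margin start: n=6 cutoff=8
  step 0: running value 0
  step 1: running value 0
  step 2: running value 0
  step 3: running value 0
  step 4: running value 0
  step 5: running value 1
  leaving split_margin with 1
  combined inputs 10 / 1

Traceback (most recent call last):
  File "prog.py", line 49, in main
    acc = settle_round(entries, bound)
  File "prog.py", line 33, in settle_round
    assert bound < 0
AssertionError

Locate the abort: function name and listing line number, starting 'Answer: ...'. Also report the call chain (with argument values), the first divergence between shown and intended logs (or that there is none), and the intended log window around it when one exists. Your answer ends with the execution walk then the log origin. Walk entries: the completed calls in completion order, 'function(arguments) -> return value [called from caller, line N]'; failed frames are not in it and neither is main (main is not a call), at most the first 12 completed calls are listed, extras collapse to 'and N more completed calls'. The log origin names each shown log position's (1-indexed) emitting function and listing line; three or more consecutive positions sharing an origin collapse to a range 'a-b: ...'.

Answer: the error was raised in settle_round, line 33.
The tell: A complete run would log 'locate_pivot called with 10, 1' next, but this one stopped at 12 lines.
Call chain: main -> settle_round([8, 4, 2, 2, 7, 10], 8) (called at line 49).
First divergence: position 13 — the faulty run's log ends after 12 lines; the working version continues with 'locate_pivot called with 10, 1'.
Intended log window:
  11: leaving split_margin with 1
  12: combined inputs 10 / 1
  13: locate_pivot called with 10, 1
Execution walk:
  gauge_drift([8, 4, 2, 2, 7, 10]) -> 10  [called from settle_round, line 30]
  split_margin([8, 4, 2, 2, 7, 10], 8) -> 1  [called from settle_round, line 31]
Log origin:
  1: emitted by main (line 48)
  2: emitted by settle_round (line 29)
  3: emitted by gauge_drift (line 6)
  4: emitted by split_margin (line 10)
  5-10: emitted by split_margin (line 15)
  11: emitted by split_margin (line 16)
  12: emitted by settle_round (line 32)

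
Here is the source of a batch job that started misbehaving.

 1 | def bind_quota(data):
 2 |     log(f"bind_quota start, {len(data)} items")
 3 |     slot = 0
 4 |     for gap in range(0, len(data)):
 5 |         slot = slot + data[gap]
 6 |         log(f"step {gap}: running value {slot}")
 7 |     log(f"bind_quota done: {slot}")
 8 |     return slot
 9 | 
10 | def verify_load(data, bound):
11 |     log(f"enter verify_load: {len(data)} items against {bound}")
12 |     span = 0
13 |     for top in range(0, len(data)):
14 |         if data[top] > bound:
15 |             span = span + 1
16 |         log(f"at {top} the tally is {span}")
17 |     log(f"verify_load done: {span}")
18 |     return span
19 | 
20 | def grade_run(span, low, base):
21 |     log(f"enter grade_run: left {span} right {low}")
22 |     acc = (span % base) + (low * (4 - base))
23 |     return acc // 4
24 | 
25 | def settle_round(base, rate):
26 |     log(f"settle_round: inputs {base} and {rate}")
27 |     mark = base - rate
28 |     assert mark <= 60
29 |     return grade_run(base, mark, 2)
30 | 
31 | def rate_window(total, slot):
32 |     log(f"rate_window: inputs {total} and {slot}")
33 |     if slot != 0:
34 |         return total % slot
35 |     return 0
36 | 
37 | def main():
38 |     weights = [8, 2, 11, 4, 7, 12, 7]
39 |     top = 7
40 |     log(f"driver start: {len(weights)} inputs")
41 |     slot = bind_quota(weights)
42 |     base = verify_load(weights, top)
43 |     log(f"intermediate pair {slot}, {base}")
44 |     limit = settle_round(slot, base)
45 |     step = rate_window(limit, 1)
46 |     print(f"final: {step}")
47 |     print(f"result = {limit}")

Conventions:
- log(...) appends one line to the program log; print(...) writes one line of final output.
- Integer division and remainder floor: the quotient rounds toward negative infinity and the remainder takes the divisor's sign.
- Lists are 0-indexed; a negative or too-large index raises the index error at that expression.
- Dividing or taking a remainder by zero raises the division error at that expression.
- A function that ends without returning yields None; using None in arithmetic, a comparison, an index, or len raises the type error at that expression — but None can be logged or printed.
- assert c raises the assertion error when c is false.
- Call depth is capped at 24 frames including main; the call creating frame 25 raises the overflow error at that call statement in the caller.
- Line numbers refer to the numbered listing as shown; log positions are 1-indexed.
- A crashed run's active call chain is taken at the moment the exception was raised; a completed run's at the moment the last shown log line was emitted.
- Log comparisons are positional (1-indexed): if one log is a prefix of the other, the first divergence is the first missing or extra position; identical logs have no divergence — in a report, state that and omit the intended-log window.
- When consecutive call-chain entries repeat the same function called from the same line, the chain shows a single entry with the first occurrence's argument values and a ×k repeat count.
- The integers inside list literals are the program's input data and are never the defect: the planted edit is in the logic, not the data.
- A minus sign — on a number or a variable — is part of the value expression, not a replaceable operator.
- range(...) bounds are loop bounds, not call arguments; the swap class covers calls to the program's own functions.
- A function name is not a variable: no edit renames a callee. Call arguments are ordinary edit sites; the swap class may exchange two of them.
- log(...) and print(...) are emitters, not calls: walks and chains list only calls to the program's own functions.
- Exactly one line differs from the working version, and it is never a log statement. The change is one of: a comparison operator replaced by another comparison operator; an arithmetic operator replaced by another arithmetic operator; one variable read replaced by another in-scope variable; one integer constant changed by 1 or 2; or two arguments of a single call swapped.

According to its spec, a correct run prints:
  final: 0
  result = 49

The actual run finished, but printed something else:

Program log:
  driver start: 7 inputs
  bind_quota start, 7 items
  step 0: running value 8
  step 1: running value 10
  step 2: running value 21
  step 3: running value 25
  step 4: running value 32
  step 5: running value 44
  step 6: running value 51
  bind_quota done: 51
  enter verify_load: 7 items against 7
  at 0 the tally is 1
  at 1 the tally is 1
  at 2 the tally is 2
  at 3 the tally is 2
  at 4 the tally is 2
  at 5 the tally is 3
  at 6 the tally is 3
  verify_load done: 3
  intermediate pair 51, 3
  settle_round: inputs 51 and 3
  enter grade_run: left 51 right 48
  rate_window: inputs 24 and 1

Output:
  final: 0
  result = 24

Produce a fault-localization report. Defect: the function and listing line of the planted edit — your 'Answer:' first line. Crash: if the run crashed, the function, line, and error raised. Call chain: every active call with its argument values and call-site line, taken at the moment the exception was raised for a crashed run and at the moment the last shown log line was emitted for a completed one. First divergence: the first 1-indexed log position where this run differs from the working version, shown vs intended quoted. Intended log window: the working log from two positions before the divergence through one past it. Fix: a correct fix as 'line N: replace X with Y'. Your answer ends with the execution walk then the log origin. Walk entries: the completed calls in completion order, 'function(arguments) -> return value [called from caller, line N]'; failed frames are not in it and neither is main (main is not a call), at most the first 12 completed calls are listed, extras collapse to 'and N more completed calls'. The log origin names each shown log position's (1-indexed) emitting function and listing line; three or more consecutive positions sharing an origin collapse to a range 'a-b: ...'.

Answer: the defect is in grade_run at line 22.
The tell: The earliest visible damage is log position 23 — 'rate_window: inputs 24 and 1' rather than the intended 'rate_window: inputs 49 and 1'.
Call chain: main -> rate_window(24, 1) (called at line 45).
First divergence: position 23 — shown 'rate_window: inputs 24 and 1', intended 'rate_window: inputs 49 and 1'.
Intended log window:
  21: settle_round: inputs 51 and 3
  22: enter grade_run: left 51 right 48
  23: rate_window: inputs 49 and 1
Execution walk:
  bind_quota([8, 2, 11, 4, 7, 12, 7]) -> 51  [called from main, line 41]
  verify_load([8, 2, 11, 4, 7, 12, 7], 7) -> 3  [called from main, line 42]
  grade_run(51, 48, 2) -> 24  [called from settle_round, line 29]
  settle_round(51, 3) -> 24  [called from main, line 44]
  rate_window(24, 1) -> 0  [called from main, line 45]
Log line origins:
  1 — main, line 40
  2 — bind_quota, line 2
  3-9 — bind_quota, line 6
  10 — bind_quota, line 7
  11 — verify_load, line 11
  12-18 — verify_load, line 16
  19 — verify_load, line 17
  20 — main, line 43
  21 — settle_round, line 26
  22 — grade_run, line 21
  23 — rate_window, line 32
A correct fix: line 22: replace `%` with `*`.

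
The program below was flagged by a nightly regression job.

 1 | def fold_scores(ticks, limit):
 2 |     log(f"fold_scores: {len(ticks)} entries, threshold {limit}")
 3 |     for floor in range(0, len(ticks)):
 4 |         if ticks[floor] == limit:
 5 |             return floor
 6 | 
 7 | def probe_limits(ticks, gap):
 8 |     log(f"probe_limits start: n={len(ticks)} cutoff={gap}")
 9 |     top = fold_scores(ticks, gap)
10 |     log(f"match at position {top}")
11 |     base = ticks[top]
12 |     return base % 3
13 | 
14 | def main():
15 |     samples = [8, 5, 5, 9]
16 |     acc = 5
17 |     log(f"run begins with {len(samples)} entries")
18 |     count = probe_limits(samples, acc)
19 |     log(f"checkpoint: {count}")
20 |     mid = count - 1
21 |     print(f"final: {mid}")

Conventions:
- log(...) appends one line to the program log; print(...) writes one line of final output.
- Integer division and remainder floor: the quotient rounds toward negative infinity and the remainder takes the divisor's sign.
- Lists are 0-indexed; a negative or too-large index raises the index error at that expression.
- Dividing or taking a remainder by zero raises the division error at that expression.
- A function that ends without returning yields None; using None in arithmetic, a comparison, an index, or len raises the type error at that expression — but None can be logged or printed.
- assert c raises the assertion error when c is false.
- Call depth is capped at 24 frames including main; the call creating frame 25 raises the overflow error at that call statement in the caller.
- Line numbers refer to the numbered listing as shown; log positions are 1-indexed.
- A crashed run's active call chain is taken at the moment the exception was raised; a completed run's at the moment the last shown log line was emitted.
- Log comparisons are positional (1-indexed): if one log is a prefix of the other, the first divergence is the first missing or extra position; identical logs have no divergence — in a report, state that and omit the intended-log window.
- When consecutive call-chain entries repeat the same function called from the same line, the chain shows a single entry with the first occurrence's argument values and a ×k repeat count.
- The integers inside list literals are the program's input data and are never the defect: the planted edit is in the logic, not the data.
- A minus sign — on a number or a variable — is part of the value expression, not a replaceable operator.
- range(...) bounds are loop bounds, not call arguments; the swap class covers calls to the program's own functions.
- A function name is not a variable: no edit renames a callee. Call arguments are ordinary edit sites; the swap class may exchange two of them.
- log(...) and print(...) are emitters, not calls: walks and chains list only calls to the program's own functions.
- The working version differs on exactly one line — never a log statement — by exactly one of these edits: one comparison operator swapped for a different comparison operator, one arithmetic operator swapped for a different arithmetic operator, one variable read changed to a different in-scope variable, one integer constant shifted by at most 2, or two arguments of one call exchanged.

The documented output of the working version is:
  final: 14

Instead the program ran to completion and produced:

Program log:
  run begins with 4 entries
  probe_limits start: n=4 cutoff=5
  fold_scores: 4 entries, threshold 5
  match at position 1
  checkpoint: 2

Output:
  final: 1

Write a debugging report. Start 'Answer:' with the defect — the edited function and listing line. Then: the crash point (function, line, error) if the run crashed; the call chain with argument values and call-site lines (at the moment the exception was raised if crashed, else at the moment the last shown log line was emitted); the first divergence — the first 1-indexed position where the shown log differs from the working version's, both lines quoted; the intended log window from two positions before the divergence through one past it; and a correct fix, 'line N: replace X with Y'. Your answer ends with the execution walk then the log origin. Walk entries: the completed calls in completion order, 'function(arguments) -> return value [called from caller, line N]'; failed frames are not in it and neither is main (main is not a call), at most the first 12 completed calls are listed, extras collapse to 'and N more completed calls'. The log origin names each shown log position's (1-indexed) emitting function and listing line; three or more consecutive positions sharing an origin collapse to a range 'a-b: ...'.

Answer: the defect is in probe_limits at line 12.
Key fact: The earliest visible damage is log position 5 — 'checkpoint: 2' rather than the intended 'checkpoint: 15'.
Call chain: main.
First divergence: at position 5 the run shows 'checkpoint: 2' where the working version logs 'checkpoint: 15'.
Intended log window:
  3: fold_scores: 4 entries, threshold 5
  4: match at position 1
  5: checkpoint: 15
Execution walk:
  fold_scores([8, 5, 5, 9], 5) -> 1  [called from probe_limits, line 9]
  probe_limits([8, 5, 5, 9], 5) -> 2  [called from main, line 18]
Origin of each log line:
  1 — main, line 17
  2 — probe_limits, line 8
  3 — fold_scores, line 2
  4 — probe_limits, line 10
  5 — main, line 19
A correct fix: line 12: replace `%` with `*`.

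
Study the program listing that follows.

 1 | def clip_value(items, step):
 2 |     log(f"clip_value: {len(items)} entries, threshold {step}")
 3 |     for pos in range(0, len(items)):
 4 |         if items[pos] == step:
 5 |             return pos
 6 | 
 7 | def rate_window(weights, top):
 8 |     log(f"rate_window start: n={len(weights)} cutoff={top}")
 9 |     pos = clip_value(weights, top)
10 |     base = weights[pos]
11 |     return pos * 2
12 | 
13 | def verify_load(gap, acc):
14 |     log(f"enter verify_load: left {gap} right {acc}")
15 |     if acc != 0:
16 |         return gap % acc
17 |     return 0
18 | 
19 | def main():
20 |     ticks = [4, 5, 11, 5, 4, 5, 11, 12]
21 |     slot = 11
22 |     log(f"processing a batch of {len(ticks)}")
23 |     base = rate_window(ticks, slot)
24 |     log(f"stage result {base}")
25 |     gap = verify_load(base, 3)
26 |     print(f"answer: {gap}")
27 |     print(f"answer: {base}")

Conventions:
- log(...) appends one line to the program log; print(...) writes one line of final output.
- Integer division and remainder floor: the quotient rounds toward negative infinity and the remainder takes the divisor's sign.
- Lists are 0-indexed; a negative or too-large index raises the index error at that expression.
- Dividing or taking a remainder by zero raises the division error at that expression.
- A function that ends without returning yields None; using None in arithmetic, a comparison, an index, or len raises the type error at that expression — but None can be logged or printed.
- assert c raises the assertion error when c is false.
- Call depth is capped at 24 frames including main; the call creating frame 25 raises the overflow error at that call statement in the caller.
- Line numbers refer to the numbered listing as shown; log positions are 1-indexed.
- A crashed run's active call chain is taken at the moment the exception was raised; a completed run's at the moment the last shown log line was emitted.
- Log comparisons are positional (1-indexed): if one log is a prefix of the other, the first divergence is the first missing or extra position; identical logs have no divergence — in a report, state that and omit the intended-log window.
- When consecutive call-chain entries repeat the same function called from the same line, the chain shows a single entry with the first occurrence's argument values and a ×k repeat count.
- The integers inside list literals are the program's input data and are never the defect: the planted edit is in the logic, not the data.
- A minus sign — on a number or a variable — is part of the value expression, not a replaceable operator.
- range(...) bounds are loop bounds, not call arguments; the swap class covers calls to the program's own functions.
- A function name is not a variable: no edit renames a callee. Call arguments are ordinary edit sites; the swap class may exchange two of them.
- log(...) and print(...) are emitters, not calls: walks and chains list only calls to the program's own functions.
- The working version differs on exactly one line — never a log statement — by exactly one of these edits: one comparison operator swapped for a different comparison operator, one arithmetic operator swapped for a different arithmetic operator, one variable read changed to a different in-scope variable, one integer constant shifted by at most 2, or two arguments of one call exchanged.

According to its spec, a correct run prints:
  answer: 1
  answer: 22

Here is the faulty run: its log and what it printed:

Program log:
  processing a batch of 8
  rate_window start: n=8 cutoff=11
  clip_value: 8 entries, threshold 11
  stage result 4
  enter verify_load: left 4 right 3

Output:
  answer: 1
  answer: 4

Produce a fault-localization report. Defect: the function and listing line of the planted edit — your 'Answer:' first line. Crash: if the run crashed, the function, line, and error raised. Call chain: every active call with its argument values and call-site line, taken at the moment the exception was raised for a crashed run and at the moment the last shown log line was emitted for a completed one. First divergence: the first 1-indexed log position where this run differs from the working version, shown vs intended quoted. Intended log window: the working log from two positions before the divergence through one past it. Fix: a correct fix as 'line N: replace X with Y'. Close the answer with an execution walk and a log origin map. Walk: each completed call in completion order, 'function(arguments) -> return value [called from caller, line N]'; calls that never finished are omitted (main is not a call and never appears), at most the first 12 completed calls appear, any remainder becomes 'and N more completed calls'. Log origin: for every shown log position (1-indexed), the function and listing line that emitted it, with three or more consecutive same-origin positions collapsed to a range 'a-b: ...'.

Answer: the defect is in rate_window at line 11.
Key observation: Everything matches until log position 4, which reads 'stage result 4' in place of 'stage result 22'.
Call chain: main -> verify_load(4, 3) (called at line 25).
First divergence: position 4; shown 'stage result 4' vs intended 'stage result 22'.
Intended log window:
  2: rate_window start: n=8 cutoff=11
  3: clip_value: 8 entries, threshold 11
  4: stage result 22
  5: enter verify_load: left 22 right 3
Execution walk:
  clip_value([4, 5, 11, 5, 4, 5, 11, 12], 11) -> 2  [called from rate_window, line 9]
  rate_window([4, 5, 11, 5, 4, 5, 11, 12], 11) -> 4  [called from main, line 23]
  verify_load(4, 3) -> 1  [called from main, line 25]
Log origins:
  1 — main, line 22
  2 — rate_window, line 8
  3 — clip_value, line 2
  4 — main, line 24
  5 — verify_load, line 14
A correct fix: line 11: replace `pos` with `base`.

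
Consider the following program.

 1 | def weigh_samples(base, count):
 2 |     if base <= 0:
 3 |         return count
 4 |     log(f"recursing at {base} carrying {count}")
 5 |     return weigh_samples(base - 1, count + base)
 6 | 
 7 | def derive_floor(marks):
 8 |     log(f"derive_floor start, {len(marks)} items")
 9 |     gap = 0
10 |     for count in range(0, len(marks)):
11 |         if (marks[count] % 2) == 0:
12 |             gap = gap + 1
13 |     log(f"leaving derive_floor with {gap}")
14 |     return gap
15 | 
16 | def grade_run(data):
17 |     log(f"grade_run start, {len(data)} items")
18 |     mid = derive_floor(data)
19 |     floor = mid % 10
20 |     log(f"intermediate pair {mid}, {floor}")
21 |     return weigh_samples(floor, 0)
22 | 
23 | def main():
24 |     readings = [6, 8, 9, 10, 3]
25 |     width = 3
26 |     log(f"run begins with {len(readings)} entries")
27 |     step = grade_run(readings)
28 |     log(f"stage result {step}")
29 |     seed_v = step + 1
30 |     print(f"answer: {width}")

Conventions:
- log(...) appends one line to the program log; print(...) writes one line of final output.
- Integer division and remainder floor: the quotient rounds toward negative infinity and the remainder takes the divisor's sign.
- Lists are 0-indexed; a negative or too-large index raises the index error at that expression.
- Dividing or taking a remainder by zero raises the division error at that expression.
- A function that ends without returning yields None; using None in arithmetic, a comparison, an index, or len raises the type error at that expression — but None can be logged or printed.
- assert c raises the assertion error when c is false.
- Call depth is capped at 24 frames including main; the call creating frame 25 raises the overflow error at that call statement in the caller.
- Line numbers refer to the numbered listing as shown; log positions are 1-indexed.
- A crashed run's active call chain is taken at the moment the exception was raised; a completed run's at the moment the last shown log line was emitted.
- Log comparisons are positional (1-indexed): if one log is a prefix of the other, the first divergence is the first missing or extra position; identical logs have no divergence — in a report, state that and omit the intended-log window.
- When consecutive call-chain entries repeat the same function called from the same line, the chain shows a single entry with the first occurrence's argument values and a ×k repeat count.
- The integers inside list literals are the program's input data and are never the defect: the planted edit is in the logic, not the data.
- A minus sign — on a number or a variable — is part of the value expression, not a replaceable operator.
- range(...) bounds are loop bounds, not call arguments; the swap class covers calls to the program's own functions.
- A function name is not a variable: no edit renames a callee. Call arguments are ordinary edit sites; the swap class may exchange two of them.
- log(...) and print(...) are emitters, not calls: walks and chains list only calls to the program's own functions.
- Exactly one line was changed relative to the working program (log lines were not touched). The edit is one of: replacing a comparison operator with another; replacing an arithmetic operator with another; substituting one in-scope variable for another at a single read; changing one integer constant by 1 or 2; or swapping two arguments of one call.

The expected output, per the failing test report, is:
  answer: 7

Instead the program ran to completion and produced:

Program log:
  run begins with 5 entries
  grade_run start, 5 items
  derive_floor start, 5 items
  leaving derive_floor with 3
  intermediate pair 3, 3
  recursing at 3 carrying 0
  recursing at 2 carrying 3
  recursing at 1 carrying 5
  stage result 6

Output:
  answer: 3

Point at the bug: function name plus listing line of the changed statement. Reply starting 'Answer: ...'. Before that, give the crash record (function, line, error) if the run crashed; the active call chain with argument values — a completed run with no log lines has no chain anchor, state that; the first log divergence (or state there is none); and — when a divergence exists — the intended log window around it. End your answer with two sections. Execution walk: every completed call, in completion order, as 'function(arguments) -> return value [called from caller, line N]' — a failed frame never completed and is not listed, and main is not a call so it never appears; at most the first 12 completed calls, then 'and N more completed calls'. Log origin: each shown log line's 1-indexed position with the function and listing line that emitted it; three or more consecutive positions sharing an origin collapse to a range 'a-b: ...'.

Answer: the defect is in main at line 30.
Core observation: The logs agree in full; only the final output differs.
Call chain: main.
First divergence: none; the two logs match at every position.
Execution walk:
  derive_floor([6, 8, 9, 10, 3]) -> 3  [called from grade_run, line 18]
  weigh_samples(0, 6) -> 6  [called from weigh_samples, line 5]
  weigh_samples(1, 5) -> 6  [called from weigh_samples, line 5]
  weigh_samples(2, 3) -> 6  [called from weigh_samples, line 5]
  weigh_samples(3, 0) -> 6  [called from grade_run, line 21]
  grade_run([6, 8, 9, 10, 3]) -> 6  [called from main, line 27]
Log origins:
  1 — main, line 26
  2 — grade_run, line 17
  3 — derive_floor, line 8
  4 — derive_floor, line 13
  5 — grade_run, line 20
  6-8 — weigh_samples, line 4
  9 — main, line 28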